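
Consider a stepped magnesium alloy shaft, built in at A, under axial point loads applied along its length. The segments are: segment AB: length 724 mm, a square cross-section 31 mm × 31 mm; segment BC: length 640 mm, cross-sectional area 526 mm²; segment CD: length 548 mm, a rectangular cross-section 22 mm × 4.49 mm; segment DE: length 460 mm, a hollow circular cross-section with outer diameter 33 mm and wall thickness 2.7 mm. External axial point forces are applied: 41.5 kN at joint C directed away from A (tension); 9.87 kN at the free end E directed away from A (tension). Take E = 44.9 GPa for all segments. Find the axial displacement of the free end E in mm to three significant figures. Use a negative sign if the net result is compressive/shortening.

Internal axial forces (sectioning from the free end, tension +): N_DE = 9.87 kN, N_CD = 9.87 kN, N_BC = 51.37 kN, N_AB = 51.37 kN.
A_AB = 961 mm².
A_CD = 98.78 mm².
A_DE = 257 mm².
δ_AB = 51370·724/(961·44900) = 0.8619 mm
δ_BC = 51370·640/(526·44900) = 1.392 mm
δ_CD = 9870·548/(98.78·44900) = 1.22 mm
δ_DE = 9870·460/(257·44900) = 0.3934 mm
δ = Σδ_i = 3.867 mm.

3.87 mm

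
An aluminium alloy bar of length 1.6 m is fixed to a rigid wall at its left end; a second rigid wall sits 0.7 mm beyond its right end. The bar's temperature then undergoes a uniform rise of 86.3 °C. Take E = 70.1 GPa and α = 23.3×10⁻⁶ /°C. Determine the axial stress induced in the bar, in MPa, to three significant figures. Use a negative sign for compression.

Free thermal expansion αLΔT = 23.3e-6 · 1600 · 86.3 = 3.217 mm.
The walls engage after the gap closes; constrained expansion = 3.217 − 0.7 = 2.517 mm.
The walls impose strain ε = −(2.517)/1600 = -1.5733e-03; σ = Eε = 70100 · -1.5733e-03 = -110.3 MPa.

-110 MPa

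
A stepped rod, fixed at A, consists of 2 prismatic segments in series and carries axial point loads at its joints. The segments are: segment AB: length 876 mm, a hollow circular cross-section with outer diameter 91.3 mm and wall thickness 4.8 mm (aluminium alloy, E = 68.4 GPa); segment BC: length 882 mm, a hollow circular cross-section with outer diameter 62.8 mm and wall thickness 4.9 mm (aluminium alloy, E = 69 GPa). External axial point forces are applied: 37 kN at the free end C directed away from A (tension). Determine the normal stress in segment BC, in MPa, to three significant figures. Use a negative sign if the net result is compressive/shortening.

41.5 MPa

Internal axial forces (sectioning from the free end, tension +): N_BC = 37 kN, N_AB = 37 kN.
A_BC = 891.3 mm².
σ_BC = N_BC/A_BC = 37000/891.3 = 41.51 MPa.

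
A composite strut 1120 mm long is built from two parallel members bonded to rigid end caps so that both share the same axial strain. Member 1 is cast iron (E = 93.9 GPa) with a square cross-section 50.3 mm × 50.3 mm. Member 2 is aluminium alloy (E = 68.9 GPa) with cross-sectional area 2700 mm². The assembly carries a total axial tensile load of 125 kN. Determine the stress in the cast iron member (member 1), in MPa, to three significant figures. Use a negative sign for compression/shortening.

27.7 MPa

A_1 = 2530 mm².
Equal strain + equilibrium ⇒ each member carries load in proportion to AE: A₁E₁ = 237600000 N, A₂E₂ = 186000000 N, ΣAE = 423600000 N.
σ₁ = P·E₁/ΣAE = 125000·93900/423600000 = 27.71 MPa.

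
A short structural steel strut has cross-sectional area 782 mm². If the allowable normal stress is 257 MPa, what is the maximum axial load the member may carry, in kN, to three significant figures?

P_max = σ_allow · A = 257 · 782 = 201000 N = 201 kN.

201 kN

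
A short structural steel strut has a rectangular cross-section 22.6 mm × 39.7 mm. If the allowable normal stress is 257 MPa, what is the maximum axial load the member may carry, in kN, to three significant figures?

231 kN

A = 897.2 mm².
P_max = σ_allow · A = 257 · 897.2 = 230600 N = 230.6 kN.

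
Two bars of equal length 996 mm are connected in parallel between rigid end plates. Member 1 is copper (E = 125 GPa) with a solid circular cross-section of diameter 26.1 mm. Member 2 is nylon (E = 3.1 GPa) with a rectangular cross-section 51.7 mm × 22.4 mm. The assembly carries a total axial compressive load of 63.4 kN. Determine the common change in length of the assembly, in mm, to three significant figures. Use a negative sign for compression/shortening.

-0.896 mm

A_1 = 535 mm².
A_2 = 1158 mm².
Equal strain + equilibrium ⇒ each member carries load in proportion to AE: A₁E₁ = 66880000 N, A₂E₂ = 3590000 N, ΣAE = 70470000 N.
δ = PL/ΣAE = -63400·996/70470000 = -0.8961 mm.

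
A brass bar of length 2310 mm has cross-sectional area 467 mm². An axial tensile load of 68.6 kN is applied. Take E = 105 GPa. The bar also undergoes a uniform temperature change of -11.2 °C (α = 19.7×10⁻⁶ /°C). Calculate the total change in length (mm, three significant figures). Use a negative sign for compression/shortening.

2.72 mm

δ_mech = NL/(AE) = 68600·2310/(467·105000) = 3.232 mm.
δ_thermal = αLΔT = 19.7e-6·2310·-11.2 = -0.5097 mm.
δ = δ_mech + δ_thermal = 2.722 mm.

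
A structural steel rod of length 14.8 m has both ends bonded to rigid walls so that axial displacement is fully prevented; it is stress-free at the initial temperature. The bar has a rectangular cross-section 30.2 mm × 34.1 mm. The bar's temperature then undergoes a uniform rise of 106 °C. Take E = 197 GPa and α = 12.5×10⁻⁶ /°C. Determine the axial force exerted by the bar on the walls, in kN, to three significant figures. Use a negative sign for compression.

-269 kN

Free thermal expansion αLΔT = 12.5e-6 · 14800 · 106 = 19.61 mm.
The walls impose strain ε = −(19.61)/14800 = -1.3250e-03; σ = Eε = 197000 · -1.3250e-03 = -261 MPa.
Wall reaction R = σ·A = -261·1030 = -268800 N = -268.8 kN.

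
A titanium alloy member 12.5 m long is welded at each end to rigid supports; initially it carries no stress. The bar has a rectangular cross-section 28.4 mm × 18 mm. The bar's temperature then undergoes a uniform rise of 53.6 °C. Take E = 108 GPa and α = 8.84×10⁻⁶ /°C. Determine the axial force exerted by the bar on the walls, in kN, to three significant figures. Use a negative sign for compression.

-26.2 kN

Free thermal expansion αLΔT = 8.84e-6 · 12500 · 53.6 = 5.923 mm.
The walls impose strain ε = −(5.923)/12500 = -4.7382e-04; σ = Eε = 108000 · -4.7382e-04 = -51.17 MPa.
Wall reaction R = σ·A = -51.17·511.2 = -26160 N = -26.16 kN.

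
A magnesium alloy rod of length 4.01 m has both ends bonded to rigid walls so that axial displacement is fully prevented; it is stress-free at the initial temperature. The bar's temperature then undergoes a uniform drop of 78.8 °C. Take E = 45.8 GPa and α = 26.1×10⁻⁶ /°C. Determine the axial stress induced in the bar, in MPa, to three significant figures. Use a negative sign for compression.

Free thermal expansion αLΔT = 26.1e-6 · 4010 · -78.8 = -8.247 mm.
The walls impose strain ε = −(-8.247)/4010 = 2.0567e-03; σ = Eε = 45800 · 2.0567e-03 = 94.2 MPa.

94.2 MPa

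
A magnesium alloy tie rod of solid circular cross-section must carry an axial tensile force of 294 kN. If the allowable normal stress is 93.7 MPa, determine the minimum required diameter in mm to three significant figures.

Required area A ≥ P/σ_allow = 294000/93.7 = 3138 mm².
For a solid circular section, d ≥ √(4A/π) = 63.21 mm.

63.2 mm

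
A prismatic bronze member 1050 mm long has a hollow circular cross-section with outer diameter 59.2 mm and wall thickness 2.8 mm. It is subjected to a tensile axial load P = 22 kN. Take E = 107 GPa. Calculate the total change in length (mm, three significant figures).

0.435 mm

A = 496.1 mm².
δ_mech = NL/(AE) = 22000·1050/(496.1·107000) = 0.4352 mm.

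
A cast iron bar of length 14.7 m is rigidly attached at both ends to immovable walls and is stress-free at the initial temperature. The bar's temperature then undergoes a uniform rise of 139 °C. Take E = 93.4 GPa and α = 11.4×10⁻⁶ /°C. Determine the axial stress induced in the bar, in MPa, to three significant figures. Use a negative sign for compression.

-148 MPa

Free thermal expansion αLΔT = 11.4e-6 · 14700 · 139 = 23.29 mm.
The walls impose strain ε = −(23.29)/14700 = -1.5846e-03; σ = Eε = 93400 · -1.5846e-03 = -148 MPa.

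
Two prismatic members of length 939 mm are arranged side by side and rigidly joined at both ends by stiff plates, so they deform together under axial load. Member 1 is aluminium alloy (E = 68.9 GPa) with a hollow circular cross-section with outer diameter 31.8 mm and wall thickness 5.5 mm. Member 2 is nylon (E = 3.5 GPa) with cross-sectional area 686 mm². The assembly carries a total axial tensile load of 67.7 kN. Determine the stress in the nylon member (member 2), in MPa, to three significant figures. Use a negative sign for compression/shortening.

A_1 = 454.4 mm².
Equal strain + equilibrium ⇒ each member carries load in proportion to AE: A₁E₁ = 31310000 N, A₂E₂ = 2401000 N, ΣAE = 33710000 N.
σ₂ = P·E₂/ΣAE = 67700·3500/33710000 = 7.029 MPa.

7.03 MPa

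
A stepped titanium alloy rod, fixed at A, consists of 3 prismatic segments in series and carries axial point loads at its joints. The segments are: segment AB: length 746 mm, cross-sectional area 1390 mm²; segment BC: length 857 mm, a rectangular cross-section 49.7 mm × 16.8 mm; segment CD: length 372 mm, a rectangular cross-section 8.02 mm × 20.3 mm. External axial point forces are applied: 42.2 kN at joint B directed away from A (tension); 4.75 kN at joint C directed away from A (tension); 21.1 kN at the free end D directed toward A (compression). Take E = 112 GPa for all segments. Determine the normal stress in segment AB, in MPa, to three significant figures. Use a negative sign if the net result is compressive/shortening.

18.6 MPa

Internal axial forces (sectioning from the free end, tension +): N_CD = -21.1 kN, N_BC = -16.35 kN, N_AB = 25.85 kN.
σ_AB = N_AB/A_AB = 25850/1390 = 18.6 MPa.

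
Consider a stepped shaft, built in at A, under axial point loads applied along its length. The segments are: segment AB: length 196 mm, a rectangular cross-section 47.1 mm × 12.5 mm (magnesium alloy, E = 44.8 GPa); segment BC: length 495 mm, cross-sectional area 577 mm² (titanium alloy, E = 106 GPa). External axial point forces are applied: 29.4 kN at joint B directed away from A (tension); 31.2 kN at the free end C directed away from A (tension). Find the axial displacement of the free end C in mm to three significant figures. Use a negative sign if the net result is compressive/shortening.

0.703 mm

Internal axial forces (sectioning from the free end, tension +): N_BC = 31.2 kN, N_AB = 60.6 kN.
A_AB = 588.8 mm².
δ_AB = 60600·196/(588.8·44800) = 0.4503 mm
δ_BC = 31200·495/(577·106000) = 0.2525 mm
δ = Σδ_i = 0.7028 mm.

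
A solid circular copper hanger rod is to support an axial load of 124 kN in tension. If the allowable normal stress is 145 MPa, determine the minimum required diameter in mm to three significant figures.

Required area A ≥ P/σ_allow = 124000/145 = 855.2 mm².
For a solid circular section, d ≥ √(4A/π) = 33 mm.

33.0 mm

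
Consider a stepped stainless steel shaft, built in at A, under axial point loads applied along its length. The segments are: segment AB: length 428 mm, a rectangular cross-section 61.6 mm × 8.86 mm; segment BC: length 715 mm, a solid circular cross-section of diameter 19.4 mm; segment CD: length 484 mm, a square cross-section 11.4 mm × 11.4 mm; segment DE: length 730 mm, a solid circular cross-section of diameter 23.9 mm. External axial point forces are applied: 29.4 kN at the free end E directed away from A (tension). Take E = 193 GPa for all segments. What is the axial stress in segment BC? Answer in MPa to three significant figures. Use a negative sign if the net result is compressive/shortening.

99.5 MPa

Internal axial forces (sectioning from the free end, tension +): N_DE = 29.4 kN, N_CD = 29.4 kN, N_BC = 29.4 kN, N_AB = 29.4 kN.
A_BC = 295.6 mm².
σ_BC = N_BC/A_BC = 29400/295.6 = 99.46 MPa.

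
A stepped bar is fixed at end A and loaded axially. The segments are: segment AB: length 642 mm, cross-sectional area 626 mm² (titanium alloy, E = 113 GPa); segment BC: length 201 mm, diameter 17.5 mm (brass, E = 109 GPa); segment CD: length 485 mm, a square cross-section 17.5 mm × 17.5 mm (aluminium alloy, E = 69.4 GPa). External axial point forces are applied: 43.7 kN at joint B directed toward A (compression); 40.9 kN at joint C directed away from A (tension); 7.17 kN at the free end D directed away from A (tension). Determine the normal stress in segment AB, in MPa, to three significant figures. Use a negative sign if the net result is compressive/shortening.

6.98 MPa

Internal axial forces (sectioning from the free end, tension +): N_CD = 7.17 kN, N_BC = 48.07 kN, N_AB = 4.37 kN.
σ_AB = N_AB/A_AB = 4370/626 = 6.981 MPa.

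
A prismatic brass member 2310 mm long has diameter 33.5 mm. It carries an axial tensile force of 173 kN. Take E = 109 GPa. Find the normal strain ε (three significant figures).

0.00180

A = 881.4 mm².
σ = N/A = 196.3 MPa; ε = σ/E = 196.3/109000 = 1.801e-03.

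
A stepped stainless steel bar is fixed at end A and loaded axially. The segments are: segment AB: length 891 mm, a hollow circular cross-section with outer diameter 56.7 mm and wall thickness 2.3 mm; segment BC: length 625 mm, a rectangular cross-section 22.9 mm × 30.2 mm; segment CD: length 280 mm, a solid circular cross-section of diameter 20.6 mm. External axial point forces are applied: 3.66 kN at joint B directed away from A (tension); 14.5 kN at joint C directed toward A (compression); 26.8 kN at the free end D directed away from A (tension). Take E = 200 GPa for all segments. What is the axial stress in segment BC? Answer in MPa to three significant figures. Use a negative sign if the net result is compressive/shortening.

17.8 MPa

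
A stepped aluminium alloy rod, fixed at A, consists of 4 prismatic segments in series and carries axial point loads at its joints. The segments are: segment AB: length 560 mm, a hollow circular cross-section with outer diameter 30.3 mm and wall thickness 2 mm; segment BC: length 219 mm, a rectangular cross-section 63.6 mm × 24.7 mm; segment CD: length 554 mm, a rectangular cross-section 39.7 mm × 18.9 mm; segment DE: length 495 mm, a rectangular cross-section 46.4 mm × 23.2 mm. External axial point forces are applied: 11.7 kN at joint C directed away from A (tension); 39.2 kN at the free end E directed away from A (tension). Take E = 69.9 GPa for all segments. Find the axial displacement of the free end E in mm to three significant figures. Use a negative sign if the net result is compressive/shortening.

3.07 mm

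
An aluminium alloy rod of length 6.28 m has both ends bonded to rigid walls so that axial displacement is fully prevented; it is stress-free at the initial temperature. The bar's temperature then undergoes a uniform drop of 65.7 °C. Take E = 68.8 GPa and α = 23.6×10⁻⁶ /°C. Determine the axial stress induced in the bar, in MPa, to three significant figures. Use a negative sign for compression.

Free thermal expansion αLΔT = 23.6e-6 · 6280 · -65.7 = -9.737 mm.
The walls impose strain ε = −(-9.737)/6280 = 1.5505e-03; σ = Eε = 68800 · 1.5505e-03 = 106.7 MPa.

107 MPa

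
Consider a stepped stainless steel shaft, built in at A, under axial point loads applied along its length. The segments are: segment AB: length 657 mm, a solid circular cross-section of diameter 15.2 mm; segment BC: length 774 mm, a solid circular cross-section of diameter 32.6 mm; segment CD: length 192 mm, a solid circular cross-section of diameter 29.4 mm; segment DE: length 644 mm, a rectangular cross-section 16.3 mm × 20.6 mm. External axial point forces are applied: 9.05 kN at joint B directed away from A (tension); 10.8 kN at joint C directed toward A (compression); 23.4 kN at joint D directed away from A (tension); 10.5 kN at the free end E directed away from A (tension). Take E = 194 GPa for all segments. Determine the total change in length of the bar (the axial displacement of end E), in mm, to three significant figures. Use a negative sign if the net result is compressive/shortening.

0.864 mm

Internal axial forces (sectioning from the free end, tension +): N_DE = 10.5 kN, N_CD = 33.9 kN, N_BC = 23.1 kN, N_AB = 32.15 kN.
A_AB = 181.5 mm².
A_BC = 834.7 mm².
A_CD = 678.9 mm².
A_DE = 335.8 mm².
δ_AB = 32150·657/(181.5·194000) = 0.6 mm
δ_BC = 23100·774/(834.7·194000) = 0.1104 mm
δ_CD = 33900·192/(678.9·194000) = 0.04942 mm
δ_DE = 10500·644/(335.8·194000) = 0.1038 mm
δ = Σδ_i = 0.8637 mm.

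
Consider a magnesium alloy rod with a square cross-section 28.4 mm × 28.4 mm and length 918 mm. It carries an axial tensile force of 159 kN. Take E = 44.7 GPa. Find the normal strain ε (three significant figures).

0.00441

A = 806.6 mm².
σ = N/A = 197.1 MPa; ε = σ/E = 197.1/44700 = 4.410e-03.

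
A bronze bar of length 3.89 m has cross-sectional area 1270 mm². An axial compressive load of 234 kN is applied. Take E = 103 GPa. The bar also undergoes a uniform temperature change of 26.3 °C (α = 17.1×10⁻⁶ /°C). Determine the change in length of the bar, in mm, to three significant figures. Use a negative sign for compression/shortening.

-5.21 mm

δ_mech = NL/(AE) = -234000·3890/(1270·103000) = -6.959 mm.
δ_thermal = αLΔT = 17.1e-6·3890·26.3 = 1.749 mm.
δ = δ_mech + δ_thermal = -5.209 mm.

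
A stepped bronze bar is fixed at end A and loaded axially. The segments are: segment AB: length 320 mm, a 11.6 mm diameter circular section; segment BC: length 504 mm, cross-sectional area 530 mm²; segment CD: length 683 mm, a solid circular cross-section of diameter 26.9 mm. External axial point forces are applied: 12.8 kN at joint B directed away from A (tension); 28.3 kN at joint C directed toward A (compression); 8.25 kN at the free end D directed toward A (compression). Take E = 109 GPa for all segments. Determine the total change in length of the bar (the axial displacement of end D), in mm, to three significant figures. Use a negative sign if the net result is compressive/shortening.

Internal axial forces (sectioning from the free end, tension +): N_CD = -8.25 kN, N_BC = -36.55 kN, N_AB = -23.75 kN.
A_AB = 105.7 mm².
A_CD = 568.3 mm².
δ_AB = -23750·320/(105.7·109000) = -0.6598 mm
δ_BC = -36550·504/(530·109000) = -0.3189 mm
δ_CD = -8250·683/(568.3·109000) = -0.09096 mm
δ = Σδ_i = -1.07 mm.

-1.07 mm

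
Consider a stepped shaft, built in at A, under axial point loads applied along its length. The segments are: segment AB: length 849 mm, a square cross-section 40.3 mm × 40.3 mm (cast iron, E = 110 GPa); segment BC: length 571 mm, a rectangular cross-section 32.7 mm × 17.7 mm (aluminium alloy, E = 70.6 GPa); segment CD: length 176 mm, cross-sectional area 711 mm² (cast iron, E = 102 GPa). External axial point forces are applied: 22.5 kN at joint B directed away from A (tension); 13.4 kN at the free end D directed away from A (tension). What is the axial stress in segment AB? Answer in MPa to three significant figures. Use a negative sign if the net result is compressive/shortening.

Internal axial forces (sectioning from the free end, tension +): N_CD = 13.4 kN, N_BC = 13.4 kN, N_AB = 35.9 kN.
A_AB = 1624 mm².
σ_AB = N_AB/A_AB = 35900/1624 = 22.1 MPa.

22.1 MPa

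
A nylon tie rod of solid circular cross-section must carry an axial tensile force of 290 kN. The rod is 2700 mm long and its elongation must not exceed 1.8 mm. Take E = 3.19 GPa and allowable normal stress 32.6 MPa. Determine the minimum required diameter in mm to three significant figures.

Required area A ≥ P/σ_allow = 290000/32.6 = 8896 mm².
For a solid circular section, d ≥ √(4A/π) = 106.4 mm.
Elongation limit: A ≥ PL/(Eδ_allow) = 290000·2700/(3190·1.8) = 136400 mm² ⇒ d ≥ 416.7 mm.
The elongation limit governs.

417 mm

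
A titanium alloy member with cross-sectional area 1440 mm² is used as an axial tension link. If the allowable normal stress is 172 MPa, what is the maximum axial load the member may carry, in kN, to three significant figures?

P_max = σ_allow · A = 172 · 1440 = 247700 N = 247.7 kN.

248 kN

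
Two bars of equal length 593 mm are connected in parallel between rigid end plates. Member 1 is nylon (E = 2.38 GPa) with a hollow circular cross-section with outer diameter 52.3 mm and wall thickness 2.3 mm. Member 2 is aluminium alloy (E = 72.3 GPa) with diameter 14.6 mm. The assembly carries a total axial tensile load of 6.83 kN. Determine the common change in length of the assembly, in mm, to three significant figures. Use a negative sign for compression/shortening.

0.312 mm

A_1 = 361.3 mm².
A_2 = 167.4 mm².
Equal strain + equilibrium ⇒ each member carries load in proportion to AE: A₁E₁ = 859900 N, A₂E₂ = 12100000 N, ΣAE = 12960000 N.
δ = PL/ΣAE = 6830·593/12960000 = 0.3124 mm.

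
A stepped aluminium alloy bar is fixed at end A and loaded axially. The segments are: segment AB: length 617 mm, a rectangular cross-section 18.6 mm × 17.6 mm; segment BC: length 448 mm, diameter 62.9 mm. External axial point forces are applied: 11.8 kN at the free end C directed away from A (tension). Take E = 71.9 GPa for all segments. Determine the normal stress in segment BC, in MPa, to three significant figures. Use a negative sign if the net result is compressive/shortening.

3.80 MPa

Internal axial forces (sectioning from the free end, tension +): N_BC = 11.8 kN, N_AB = 11.8 kN.
A_BC = 3107 mm².
σ_BC = N_BC/A_BC = 11800/3107 = 3.797 MPa.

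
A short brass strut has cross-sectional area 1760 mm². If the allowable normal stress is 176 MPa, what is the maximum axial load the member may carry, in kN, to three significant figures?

P_max = σ_allow · A = 176 · 1760 = 309800 N = 309.8 kN.

310 kN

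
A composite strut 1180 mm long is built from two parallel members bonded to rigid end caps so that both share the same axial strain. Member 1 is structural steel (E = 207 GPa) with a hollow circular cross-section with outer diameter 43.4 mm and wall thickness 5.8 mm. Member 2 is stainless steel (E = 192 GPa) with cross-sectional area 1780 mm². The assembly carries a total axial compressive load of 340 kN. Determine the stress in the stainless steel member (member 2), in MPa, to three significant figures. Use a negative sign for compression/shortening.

A_1 = 685.1 mm².
Equal strain + equilibrium ⇒ each member carries load in proportion to AE: A₁E₁ = 141800000 N, A₂E₂ = 341800000 N, ΣAE = 483600000 N.
σ₂ = P·E₂/ΣAE = -340000·192000/483600000 = -135 MPa.

-135 MPa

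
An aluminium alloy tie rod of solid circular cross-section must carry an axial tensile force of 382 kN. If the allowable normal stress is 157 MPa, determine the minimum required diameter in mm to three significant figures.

Required area A ≥ P/σ_allow = 382000/157 = 2433 mm².
For a solid circular section, d ≥ √(4A/π) = 55.66 mm.

55.7 mm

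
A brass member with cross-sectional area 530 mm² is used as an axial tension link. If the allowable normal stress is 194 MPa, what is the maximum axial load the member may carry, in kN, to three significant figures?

103 kN

P_max = σ_allow · A = 194 · 530 = 102800 N = 102.8 kN.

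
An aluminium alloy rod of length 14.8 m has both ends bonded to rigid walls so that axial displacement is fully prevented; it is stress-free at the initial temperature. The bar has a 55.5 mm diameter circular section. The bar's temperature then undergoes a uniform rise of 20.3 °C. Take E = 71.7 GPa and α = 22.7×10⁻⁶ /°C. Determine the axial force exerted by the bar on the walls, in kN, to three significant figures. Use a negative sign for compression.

-79.9 kN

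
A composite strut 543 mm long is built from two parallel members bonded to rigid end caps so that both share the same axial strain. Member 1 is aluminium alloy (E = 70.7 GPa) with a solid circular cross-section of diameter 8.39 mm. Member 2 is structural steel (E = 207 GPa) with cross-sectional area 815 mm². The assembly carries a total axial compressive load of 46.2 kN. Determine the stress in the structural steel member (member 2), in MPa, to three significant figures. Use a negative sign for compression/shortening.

A_1 = 55.29 mm².
Equal strain + equilibrium ⇒ each member carries load in proportion to AE: A₁E₁ = 3909000 N, A₂E₂ = 168700000 N, ΣAE = 172600000 N.
σ₂ = P·E₂/ΣAE = -46200·207000/172600000 = -55.4 MPa.

-55.4 MPa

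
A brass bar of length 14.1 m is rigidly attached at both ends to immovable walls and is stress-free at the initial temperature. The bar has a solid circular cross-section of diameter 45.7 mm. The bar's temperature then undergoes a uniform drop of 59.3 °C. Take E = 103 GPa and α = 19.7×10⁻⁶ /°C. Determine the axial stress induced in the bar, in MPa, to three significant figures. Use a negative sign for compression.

120 MPa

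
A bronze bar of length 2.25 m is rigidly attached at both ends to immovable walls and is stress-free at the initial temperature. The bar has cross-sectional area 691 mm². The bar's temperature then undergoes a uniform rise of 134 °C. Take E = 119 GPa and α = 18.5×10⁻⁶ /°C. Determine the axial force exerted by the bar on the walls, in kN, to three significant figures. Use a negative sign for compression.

-204 kN

Free thermal expansion αLΔT = 18.5e-6 · 2250 · 134 = 5.578 mm.
The walls impose strain ε = −(5.578)/2250 = -2.4790e-03; σ = Eε = 119000 · -2.4790e-03 = -295 MPa.
Wall reaction R = σ·A = -295·691 = -203800 N = -203.8 kN.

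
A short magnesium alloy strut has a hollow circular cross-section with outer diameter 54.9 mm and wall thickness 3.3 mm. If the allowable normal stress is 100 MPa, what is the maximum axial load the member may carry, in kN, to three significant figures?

A = 535 mm².
P_max = σ_allow · A = 100 · 535 = 53500 N = 53.5 kN.

53.5 kN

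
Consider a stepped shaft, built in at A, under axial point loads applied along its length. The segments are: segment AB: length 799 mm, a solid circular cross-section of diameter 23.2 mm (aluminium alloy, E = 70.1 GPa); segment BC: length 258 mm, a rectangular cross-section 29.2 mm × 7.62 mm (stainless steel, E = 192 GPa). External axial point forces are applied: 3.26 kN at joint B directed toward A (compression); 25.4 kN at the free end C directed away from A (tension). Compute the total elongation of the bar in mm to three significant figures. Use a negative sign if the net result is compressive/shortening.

0.750 mm

Internal axial forces (sectioning from the free end, tension +): N_BC = 25.4 kN, N_AB = 22.14 kN.
A_AB = 422.7 mm².
A_BC = 222.5 mm².
δ_AB = 22140·799/(422.7·70100) = 0.597 mm
δ_BC = 25400·258/(222.5·192000) = 0.1534 mm
δ = Σδ_i = 0.7503 mm.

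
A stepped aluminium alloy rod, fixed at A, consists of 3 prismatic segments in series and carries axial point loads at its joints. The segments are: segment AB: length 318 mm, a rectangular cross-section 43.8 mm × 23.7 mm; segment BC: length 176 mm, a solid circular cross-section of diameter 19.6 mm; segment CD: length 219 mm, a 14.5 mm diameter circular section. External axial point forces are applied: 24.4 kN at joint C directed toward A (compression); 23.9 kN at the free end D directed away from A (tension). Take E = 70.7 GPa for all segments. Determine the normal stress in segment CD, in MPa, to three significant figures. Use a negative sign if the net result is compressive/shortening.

145 MPa

Internal axial forces (sectioning from the free end, tension +): N_CD = 23.9 kN, N_BC = -0.5 kN, N_AB = -0.5 kN.
A_CD = 165.1 mm².
σ_CD = N_CD/A_CD = 23900/165.1 = 144.7 MPa.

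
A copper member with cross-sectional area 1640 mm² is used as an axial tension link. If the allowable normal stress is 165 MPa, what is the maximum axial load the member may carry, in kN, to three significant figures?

271 kN

P_max = σ_allow · A = 165 · 1640 = 270600 N = 270.6 kN.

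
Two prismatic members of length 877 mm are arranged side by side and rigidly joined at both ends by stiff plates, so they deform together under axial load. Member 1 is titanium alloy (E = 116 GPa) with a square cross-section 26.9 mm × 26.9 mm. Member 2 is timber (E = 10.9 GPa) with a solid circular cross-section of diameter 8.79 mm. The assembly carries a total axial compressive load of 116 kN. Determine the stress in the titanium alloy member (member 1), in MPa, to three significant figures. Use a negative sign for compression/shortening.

A_1 = 723.6 mm².
A_2 = 60.68 mm².
Equal strain + equilibrium ⇒ each member carries load in proportion to AE: A₁E₁ = 83940000 N, A₂E₂ = 661400 N, ΣAE = 84600000 N.
σ₁ = P·E₁/ΣAE = -116000·116000/84600000 = -159.1 MPa.

-159 MPa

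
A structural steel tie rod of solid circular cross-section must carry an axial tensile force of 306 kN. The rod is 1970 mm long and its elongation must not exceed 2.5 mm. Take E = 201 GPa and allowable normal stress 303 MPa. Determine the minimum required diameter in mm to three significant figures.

Required area A ≥ P/σ_allow = 306000/303 = 1010 mm².
For a solid circular section, d ≥ √(4A/π) = 35.86 mm.
Elongation limit: A ≥ PL/(Eδ_allow) = 306000·1970/(201000·2.5) = 1200 mm² ⇒ d ≥ 39.08 mm.
The elongation limit governs.

39.1 mm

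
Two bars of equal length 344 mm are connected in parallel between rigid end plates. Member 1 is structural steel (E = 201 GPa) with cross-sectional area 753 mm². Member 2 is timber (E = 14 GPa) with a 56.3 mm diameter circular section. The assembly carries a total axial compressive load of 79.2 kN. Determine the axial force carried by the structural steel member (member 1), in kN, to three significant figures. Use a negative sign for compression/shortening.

-64.4 kN

A_2 = 2489 mm².
Equal strain + equilibrium ⇒ each member carries load in proportion to AE: A₁E₁ = 151400000 N, A₂E₂ = 34850000 N, ΣAE = 186200000 N.
F₁ = P·A₁E₁/ΣAE = -79200·151400000/186200000 = -64380 N.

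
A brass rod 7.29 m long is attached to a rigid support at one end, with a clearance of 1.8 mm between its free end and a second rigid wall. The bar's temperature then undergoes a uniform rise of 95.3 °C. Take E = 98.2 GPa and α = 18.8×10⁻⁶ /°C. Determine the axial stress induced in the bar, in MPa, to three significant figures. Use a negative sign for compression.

-152 MPa

Free thermal expansion αLΔT = 18.8e-6 · 7290 · 95.3 = 13.06 mm.
The walls engage after the gap closes; constrained expansion = 13.06 − 1.8 = 11.26 mm.
The walls impose strain ε = −(11.26)/7290 = -1.5447e-03; σ = Eε = 98200 · -1.5447e-03 = -151.7 MPa.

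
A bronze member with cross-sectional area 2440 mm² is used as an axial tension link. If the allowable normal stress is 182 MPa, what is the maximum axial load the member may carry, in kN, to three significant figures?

P_max = σ_allow · A = 182 · 2440 = 444100 N = 444.1 kN.

444 kN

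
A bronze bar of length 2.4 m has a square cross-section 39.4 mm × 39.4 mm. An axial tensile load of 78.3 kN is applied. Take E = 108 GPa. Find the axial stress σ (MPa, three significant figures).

50.4 MPa

A = 1552 mm².
σ = N/A = 78300/1552 = 50.44 MPa.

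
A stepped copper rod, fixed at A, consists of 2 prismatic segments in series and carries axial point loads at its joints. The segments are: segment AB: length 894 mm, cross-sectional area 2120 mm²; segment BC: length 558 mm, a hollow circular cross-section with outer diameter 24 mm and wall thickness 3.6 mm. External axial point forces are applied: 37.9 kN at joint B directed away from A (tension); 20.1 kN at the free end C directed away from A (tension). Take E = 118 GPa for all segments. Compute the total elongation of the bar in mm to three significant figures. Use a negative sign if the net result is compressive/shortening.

Internal axial forces (sectioning from the free end, tension +): N_BC = 20.1 kN, N_AB = 58 kN.
A_BC = 230.7 mm².
δ_AB = 58000·894/(2120·118000) = 0.2073 mm
δ_BC = 20100·558/(230.7·118000) = 0.412 mm
δ = Σδ_i = 0.6192 mm.

0.619 mm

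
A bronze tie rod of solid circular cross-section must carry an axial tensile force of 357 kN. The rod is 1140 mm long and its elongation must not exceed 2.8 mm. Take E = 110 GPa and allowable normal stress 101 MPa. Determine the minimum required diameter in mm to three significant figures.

Required area A ≥ P/σ_allow = 357000/101 = 3535 mm².
For a solid circular section, d ≥ √(4A/π) = 67.09 mm.
Elongation limit: A ≥ PL/(Eδ_allow) = 357000·1140/(110000·2.8) = 1321 mm² ⇒ d ≥ 41.02 mm.
The stress limit governs.

67.1 mm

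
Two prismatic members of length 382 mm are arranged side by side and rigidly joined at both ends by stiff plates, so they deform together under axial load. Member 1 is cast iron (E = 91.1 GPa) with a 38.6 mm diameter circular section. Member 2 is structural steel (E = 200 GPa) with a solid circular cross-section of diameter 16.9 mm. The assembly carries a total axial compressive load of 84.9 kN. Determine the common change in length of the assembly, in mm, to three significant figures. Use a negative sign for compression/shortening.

A_1 = 1170 mm².
A_2 = 224.3 mm².
Equal strain + equilibrium ⇒ each member carries load in proportion to AE: A₁E₁ = 106600000 N, A₂E₂ = 44860000 N, ΣAE = 151500000 N.
δ = PL/ΣAE = -84900·382/151500000 = -0.2141 mm.

-0.214 mm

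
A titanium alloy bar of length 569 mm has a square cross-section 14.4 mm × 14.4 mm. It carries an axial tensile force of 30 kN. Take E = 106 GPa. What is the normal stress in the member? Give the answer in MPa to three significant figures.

A = 207.4 mm².
σ = N/A = 30000/207.4 = 144.7 MPa.

145 MPa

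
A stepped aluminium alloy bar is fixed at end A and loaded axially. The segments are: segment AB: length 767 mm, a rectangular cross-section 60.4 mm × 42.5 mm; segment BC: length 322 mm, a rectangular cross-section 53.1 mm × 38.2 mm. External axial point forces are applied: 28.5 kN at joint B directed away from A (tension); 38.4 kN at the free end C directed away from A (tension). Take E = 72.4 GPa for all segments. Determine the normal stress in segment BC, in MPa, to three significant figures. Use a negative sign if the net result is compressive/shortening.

18.9 MPa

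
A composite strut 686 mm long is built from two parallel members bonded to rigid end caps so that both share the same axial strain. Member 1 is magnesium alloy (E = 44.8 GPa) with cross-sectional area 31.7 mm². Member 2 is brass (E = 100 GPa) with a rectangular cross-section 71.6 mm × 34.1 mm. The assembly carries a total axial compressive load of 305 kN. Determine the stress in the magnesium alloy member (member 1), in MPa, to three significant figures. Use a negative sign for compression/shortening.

-55.6 MPa

A_2 = 2442 mm².
Equal strain + equilibrium ⇒ each member carries load in proportion to AE: A₁E₁ = 1420000 N, A₂E₂ = 244200000 N, ΣAE = 245600000 N.
σ₁ = P·E₁/ΣAE = -305000·44800/245600000 = -55.64 MPa.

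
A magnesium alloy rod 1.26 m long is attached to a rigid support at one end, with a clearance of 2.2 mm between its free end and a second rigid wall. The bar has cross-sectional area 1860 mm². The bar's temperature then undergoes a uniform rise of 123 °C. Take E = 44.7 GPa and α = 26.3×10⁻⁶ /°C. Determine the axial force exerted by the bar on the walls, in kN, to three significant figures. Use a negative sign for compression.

-124 kN

Free thermal expansion αLΔT = 26.3e-6 · 1260 · 123 = 4.076 mm.
The walls engage after the gap closes; constrained expansion = 4.076 − 2.2 = 1.876 mm.
The walls impose strain ε = −(1.876)/1260 = -1.4889e-03; σ = Eε = 44700 · -1.4889e-03 = -66.55 MPa.
Wall reaction R = σ·A = -66.55·1860 = -123800 N = -123.8 kN.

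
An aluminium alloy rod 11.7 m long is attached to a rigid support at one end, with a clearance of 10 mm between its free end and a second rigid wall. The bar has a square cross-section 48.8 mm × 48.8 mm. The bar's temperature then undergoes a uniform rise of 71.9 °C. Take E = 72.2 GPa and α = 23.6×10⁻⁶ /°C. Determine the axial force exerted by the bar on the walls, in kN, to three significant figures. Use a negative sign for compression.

-145 kN

Free thermal expansion αLΔT = 23.6e-6 · 11700 · 71.9 = 19.85 mm.
The walls engage after the gap closes; constrained expansion = 19.85 − 10 = 9.853 mm.
The walls impose strain ε = −(9.853)/11700 = -8.4214e-04; σ = Eε = 72200 · -8.4214e-04 = -60.8 MPa.
Wall reaction R = σ·A = -60.8·2381 = -144800 N = -144.8 kN.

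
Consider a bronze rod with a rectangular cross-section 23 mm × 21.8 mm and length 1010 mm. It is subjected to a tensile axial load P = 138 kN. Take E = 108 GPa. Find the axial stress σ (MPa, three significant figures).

275 MPa

A = 501.4 mm².
σ = N/A = 138000/501.4 = 275.2 MPa.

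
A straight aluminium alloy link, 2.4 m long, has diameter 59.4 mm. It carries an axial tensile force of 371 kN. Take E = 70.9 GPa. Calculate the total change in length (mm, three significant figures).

4.53 mm

A = 2771 mm².
δ_mech = NL/(AE) = 371000·2400/(2771·70900) = 4.532 mm.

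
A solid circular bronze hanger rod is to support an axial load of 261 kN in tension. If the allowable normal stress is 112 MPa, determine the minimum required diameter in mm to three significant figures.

54.5 mm

Required area A ≥ P/σ_allow = 261000/112 = 2330 mm².
For a solid circular section, d ≥ √(4A/π) = 54.47 mm.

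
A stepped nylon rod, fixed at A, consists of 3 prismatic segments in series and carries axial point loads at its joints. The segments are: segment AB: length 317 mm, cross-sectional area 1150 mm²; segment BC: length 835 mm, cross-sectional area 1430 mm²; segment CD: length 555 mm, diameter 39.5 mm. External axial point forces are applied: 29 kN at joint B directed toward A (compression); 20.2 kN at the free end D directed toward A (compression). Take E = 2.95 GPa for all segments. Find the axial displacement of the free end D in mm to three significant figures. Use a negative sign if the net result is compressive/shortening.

-11.7 mm

Internal axial forces (sectioning from the free end, tension +): N_CD = -20.2 kN, N_BC = -20.2 kN, N_AB = -49.2 kN.
A_CD = 1225 mm².
δ_AB = -49200·317/(1150·2950) = -4.597 mm
δ_BC = -20200·835/(1430·2950) = -3.998 mm
δ_CD = -20200·555/(1225·2950) = -3.101 mm
δ = Σδ_i = -11.7 mm.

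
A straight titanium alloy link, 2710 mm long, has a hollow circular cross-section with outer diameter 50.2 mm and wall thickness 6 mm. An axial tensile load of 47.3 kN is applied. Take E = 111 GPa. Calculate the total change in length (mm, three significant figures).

1.39 mm

A = 833.2 mm².
δ_mech = NL/(AE) = 47300·2710/(833.2·111000) = 1.386 mm.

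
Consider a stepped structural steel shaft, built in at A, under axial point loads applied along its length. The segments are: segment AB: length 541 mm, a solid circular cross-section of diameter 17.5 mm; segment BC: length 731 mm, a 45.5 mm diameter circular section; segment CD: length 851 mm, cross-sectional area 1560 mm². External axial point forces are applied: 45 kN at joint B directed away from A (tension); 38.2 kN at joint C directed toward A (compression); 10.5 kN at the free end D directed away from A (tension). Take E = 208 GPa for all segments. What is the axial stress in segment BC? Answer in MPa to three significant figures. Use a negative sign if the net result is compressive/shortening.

Internal axial forces (sectioning from the free end, tension +): N_CD = 10.5 kN, N_BC = -27.7 kN, N_AB = 17.3 kN.
A_BC = 1626 mm².
σ_BC = N_BC/A_BC = -27700/1626 = -17.04 MPa.

-17.0 MPa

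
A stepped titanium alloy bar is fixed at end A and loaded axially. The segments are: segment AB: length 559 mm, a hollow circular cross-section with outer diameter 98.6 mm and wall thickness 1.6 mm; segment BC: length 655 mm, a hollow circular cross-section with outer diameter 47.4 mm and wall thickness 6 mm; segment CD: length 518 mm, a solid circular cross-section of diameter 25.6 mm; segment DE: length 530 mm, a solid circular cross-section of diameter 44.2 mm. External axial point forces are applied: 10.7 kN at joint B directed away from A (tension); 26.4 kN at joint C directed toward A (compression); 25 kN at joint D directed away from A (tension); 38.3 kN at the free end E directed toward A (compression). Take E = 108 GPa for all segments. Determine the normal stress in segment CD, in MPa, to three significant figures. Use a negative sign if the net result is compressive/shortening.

Internal axial forces (sectioning from the free end, tension +): N_DE = -38.3 kN, N_CD = -13.3 kN, N_BC = -39.7 kN, N_AB = -29 kN.
A_CD = 514.7 mm².
σ_CD = N_CD/A_CD = -13300/514.7 = -25.84 MPa.

-25.8 MPa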